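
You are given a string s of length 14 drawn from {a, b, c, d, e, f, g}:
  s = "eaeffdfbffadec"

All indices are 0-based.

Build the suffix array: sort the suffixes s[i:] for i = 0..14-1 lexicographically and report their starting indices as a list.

[10, 1, 7, 13, 11, 5, 0, 12, 2, 9, 6, 4, 8, 3]

rank | idx | suffix
   0 |  10 | adec
   1 |   1 | aeffdfbffadec
   2 |   7 | bffadec
   3 |  13 | c
   4 |  11 | dec
   5 |   5 | dfbffadec
   6 |   0 | eaeffdfbffadec
   7 |  12 | ec
   8 |   2 | effdfbffadec
   9 |   9 | fadec
  10 |   6 | fbffadec
  11 |   4 | fdfbffadec
  12 |   8 | ffadec
  13 |   3 | ffdfbffadec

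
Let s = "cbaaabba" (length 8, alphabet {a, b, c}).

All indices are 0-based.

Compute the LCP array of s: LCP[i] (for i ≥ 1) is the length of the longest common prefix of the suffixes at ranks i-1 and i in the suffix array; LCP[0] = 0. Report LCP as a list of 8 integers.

[0, 1, 2, 1, 0, 2, 1, 0]

sorted suffixes:
  #0 SA[0]=7  'a'
  #1 SA[1]=2  'aaabba'
  #2 SA[2]=3  'aabba'
  #3 SA[3]=4  'abba'
  #4 SA[4]=6  'ba'
  #5 SA[5]=1  'baaabba'
  #6 SA[6]=5  'bba'
  #7 SA[7]=0  'cbaaabba'

SA = [7, 2, 3, 4, 6, 1, 5, 0]
rank  pair      lcp
   1  s[7:],s[2:]  1  'a'
   2  s[2:],s[3:]  2  'aa'
   3  s[3:],s[4:]  1  'a'
   4  s[4:],s[6:]  0  ''
   5  s[6:],s[1:]  2  'ba'
   6  s[1:],s[5:]  1  'b'
   7  s[5:],s[0:]  0  ''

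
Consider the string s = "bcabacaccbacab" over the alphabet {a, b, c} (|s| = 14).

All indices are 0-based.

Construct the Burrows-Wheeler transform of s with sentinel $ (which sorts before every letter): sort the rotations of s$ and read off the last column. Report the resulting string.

rank  rotation         last
    0  $bcabacaccbacab  b
    1  ab$bcabacaccbac  c
    2  abacaccbacab$bc  c
    3  acab$bcabacaccb  b
    4  acaccbacab$bcab  b
    5  accbacab$bcabac  c
    6  b$bcabacaccbaca  a
    7  bacab$bcabacacc  c
    8  bacaccbacab$bca  a
    9  bcabacaccbacab$  $
   10  cab$bcabacaccba  a
   11  cabacaccbacab$b  b
   12  caccbacab$bcaba  a
   13  cbacab$bcabacac  c
   14  ccbacab$bcabaca  a

bccbbcaca$abaca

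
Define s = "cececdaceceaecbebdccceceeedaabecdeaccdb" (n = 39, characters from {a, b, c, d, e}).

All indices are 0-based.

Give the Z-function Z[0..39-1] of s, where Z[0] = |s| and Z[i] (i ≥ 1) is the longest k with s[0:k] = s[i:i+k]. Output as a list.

Z[0]=39
i=1: fresh scan; Z[1]=0
i=2: fresh scan; Z[2]=3 grow→box=[2,5)
i=3: min(r-i=2, Z[1]=0)=0; Z[3]=0
i=4: min(r-i=1, Z[2]=3)=1; Z[4]=1
i=5: fresh scan; Z[5]=0
i=6: fresh scan; Z[6]=0
i=7: fresh scan; Z[7]=4 grow→box=[7,11)
i=8: min(r-i=3, Z[1]=0)=0; Z[8]=0
i=9: min(r-i=2, Z[2]=3)=2; Z[9]=2
i=10: min(r-i=1, Z[3]=0)=0; Z[10]=0
i=11: fresh scan; Z[11]=0
i=12: fresh scan; Z[12]=0
i=13: fresh scan; Z[13]=1 grow→box=[13,14)
i=14: fresh scan; Z[14]=0
i=15: fresh scan; Z[15]=0
i=16: fresh scan; Z[16]=0
i=17: fresh scan; Z[17]=0
i=18: fresh scan; Z[18]=1 grow→box=[18,19)
i=19: fresh scan; Z[19]=1 grow→box=[19,20)
i=20: fresh scan; Z[20]=4 grow→box=[20,24)
i=21: min(r-i=3, Z[1]=0)=0; Z[21]=0
i=22: min(r-i=2, Z[2]=3)=2; Z[22]=2
i=23: min(r-i=1, Z[3]=0)=0; Z[23]=0
i=24: fresh scan; Z[24]=0
i=25: fresh scan; Z[25]=0
i=26: fresh scan; Z[26]=0
i=27: fresh scan; Z[27]=0
i=28: fresh scan; Z[28]=0
i=29: fresh scan; Z[29]=0
i=30: fresh scan; Z[30]=0
i=31: fresh scan; Z[31]=1 grow→box=[31,32)
i=32: fresh scan; Z[32]=0
i=33: fresh scan; Z[33]=0
i=34: fresh scan; Z[34]=0
i=35: fresh scan; Z[35]=1 grow→box=[35,36)
i=36: fresh scan; Z[36]=1 grow→box=[36,37)
i=37: fresh scan; Z[37]=0
i=38: fresh scan; Z[38]=0

[39, 0, 3, 0, 1, 0, 0, 4, 0, 2, 0, 0, 0, 1, 0, 0, 0, 0, 1, 1, 4, 0, 2, 0, 0, 0, 0, 0, 0, 0, 0, 1, 0, 0, 0, 1, 1, 0, 0]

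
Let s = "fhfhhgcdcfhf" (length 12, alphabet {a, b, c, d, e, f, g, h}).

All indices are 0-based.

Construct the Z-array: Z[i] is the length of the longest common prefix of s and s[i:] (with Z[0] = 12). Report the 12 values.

Z[0]=12
i=1: fresh scan; Z[1]=0
i=2: fresh scan; Z[2]=2 grow→box=[2,4)
i=3: min(r-i=1, Z[1]=0)=0; Z[3]=0
i=4: fresh scan; Z[4]=0
i=5: fresh scan; Z[5]=0
i=6: fresh scan; Z[6]=0
i=7: fresh scan; Z[7]=0
i=8: fresh scan; Z[8]=0
i=9: fresh scan; Z[9]=3 grow→box=[9,12)
i=10: min(r-i=2, Z[1]=0)=0; Z[10]=0
i=11: min(r-i=1, Z[2]=2)=1; Z[11]=1

[12, 0, 2, 0, 0, 0, 0, 0, 0, 3, 0, 1]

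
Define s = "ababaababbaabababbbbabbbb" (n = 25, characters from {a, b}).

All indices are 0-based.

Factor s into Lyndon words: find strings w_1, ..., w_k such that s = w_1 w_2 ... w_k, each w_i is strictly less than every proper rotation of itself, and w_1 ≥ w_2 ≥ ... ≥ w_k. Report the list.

["ab", "ab", "aababb", "aabababbbbabbbb"]

emit factor 1: 'ab' (i=0, period=2)
emit factor 2: 'ab' (i=2, period=2)
emit factor 3: 'aababb' (i=4, period=6)
emit factor 4: 'aabababbbbabbbb' (i=10, period=15)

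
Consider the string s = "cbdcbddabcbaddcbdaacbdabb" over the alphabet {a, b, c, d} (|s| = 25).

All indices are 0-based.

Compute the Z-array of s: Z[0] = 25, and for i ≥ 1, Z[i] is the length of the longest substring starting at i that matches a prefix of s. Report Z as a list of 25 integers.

[25, 0, 0, 3, 0, 0, 0, 0, 0, 2, 0, 0, 0, 0, 3, 0, 0, 0, 0, 3, 0, 0, 0, 0, 0]

Z[0]=25
i=1: i≥r, start 0; Z[1]=0
i=2: i≥r, start 0; Z[2]=0
i=3: i≥r, start 0; Z[3]=3 grow→box=[3,6)
i=4: min(r-i=2, Z[1]=0)=0; Z[4]=0
i=5: min(r-i=1, Z[2]=0)=0; Z[5]=0
i=6: i≥r, start 0; Z[6]=0
i=7: i≥r, start 0; Z[7]=0
i=8: i≥r, start 0; Z[8]=0
i=9: i≥r, start 0; Z[9]=2 grow→box=[9,11)
i=10: min(r-i=1, Z[1]=0)=0; Z[10]=0
i=11: i≥r, start 0; Z[11]=0
i=12: i≥r, start 0; Z[12]=0
i=13: i≥r, start 0; Z[13]=0
i=14: i≥r, start 0; Z[14]=3 grow→box=[14,17)
i=15: min(r-i=2, Z[1]=0)=0; Z[15]=0
i=16: min(r-i=1, Z[2]=0)=0; Z[16]=0
i=17: i≥r, start 0; Z[17]=0
i=18: i≥r, start 0; Z[18]=0
i=19: i≥r, start 0; Z[19]=3 grow→box=[19,22)
i=20: min(r-i=2, Z[1]=0)=0; Z[20]=0
i=21: min(r-i=1, Z[2]=0)=0; Z[21]=0
i=22: i≥r, start 0; Z[22]=0
i=23: i≥r, start 0; Z[23]=0
i=24: i≥r, start 0; Z[24]=0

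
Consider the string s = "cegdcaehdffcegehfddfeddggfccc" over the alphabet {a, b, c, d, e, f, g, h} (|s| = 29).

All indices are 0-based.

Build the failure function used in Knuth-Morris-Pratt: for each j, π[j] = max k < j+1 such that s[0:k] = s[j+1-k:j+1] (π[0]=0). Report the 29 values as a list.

[0, 0, 0, 0, 1, 0, 0, 0, 0, 0, 0, 1, 2, 3, 0, 0, 0, 0, 0, 0, 0, 0, 0, 0, 0, 0, 1, 1, 1]

π[0] = 0
j=1 s[j]='e': π[1]=0 (border '')
j=2 s[j]='g': π[2]=0 (border '')
j=3 s[j]='d': π[3]=0 (border '')
j=4 s[j]='c': π[4]=1 (border 'c')
j=5 s[j]='a': k: 1→0; π[5]=0 (border '')
j=6 s[j]='e': π[6]=0 (border '')
j=7 s[j]='h': π[7]=0 (border '')
j=8 s[j]='d': π[8]=0 (border '')
j=9 s[j]='f': π[9]=0 (border '')
j=10 s[j]='f': π[10]=0 (border '')
j=11 s[j]='c': π[11]=1 (border 'c')
j=12 s[j]='e': π[12]=2 (border 'ce')
j=13 s[j]='g': π[13]=3 (border 'ceg')
j=14 s[j]='e': k: 3→0; π[14]=0 (border '')
j=15 s[j]='h': π[15]=0 (border '')
j=16 s[j]='f': π[16]=0 (border '')
j=17 s[j]='d': π[17]=0 (border '')
j=18 s[j]='d': π[18]=0 (border '')
j=19 s[j]='f': π[19]=0 (border '')
j=20 s[j]='e': π[20]=0 (border '')
j=21 s[j]='d': π[21]=0 (border '')
j=22 s[j]='d': π[22]=0 (border '')
j=23 s[j]='g': π[23]=0 (border '')
j=24 s[j]='g': π[24]=0 (border '')
j=25 s[j]='f': π[25]=0 (border '')
j=26 s[j]='c': π[26]=1 (border 'c')
j=27 s[j]='c': k: 1→0; π[27]=1 (border 'c')
j=28 s[j]='c': k: 1→0; π[28]=1 (border 'c')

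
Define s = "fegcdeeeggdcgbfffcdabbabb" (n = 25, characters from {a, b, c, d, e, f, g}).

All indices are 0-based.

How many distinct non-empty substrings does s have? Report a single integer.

rank→(start, suffix):
  0 → (22, 'abb')
  1 → (19, 'abbabb')
  2 → (24, 'b')
  3 → (21, 'babb')
  4 → (23, 'bb')
  5 → (20, 'bbabb')
  6 → (13, 'bfffcdabbabb')
  7 → (17, 'cdabbabb')
  8 → (3, 'cdeeeggdcgbfffcdabbabb')
  9 → (11, 'cgbfffcdabbabb')
  10 → (18, 'dabbabb')
  11 → (10, 'dcgbfffcdabbabb')
  12 → (4, 'deeeggdcgbfffcdabbabb')
  13 → (5, 'eeeggdcgbfffcdabbabb')
  14 → (6, 'eeggdcgbfffcdabbabb')
  15 → (1, 'egcdeeeggdcgbfffcdabbabb')
  16 → (7, 'eggdcgbfffcdabbabb')
  17 → (16, 'fcdabbabb')
  18 → (0, 'fegcdeeeggdcgbfffcdabbabb')
  19 → (15, 'ffcdabbabb')
  20 → (14, 'fffcdabbabb')
  21 → (12, 'gbfffcdabbabb')
  22 → (2, 'gcdeeeggdcgbfffcdabbabb')
  23 → (9, 'gdcgbfffcdabbabb')
  24 → (8, 'ggdcgbfffcdabbabb')

SA = [22, 19, 24, 21, 23, 20, 13, 17, 3, 11, 18, 10, 4, 5, 6, 1, 7, 16, 0, 15, 14, 12, 2, 9, 8]
i: (SA[i-1],SA[i]) lcp shared
  1: (22,19) 3 'abb'
  2: (19,24) 0 ''
  3: (24,21) 1 'b'
  4: (21,23) 1 'b'
  5: (23,20) 2 'bb'
  6: (20,13) 1 'b'
  7: (13,17) 0 ''
  8: (17,3) 2 'cd'
  9: (3,11) 1 'c'
  10: (11,18) 0 ''
  11: (18,10) 1 'd'
  12: (10,4) 1 'd'
  13: (4,5) 0 ''
  14: (5,6) 2 'ee'
  15: (6,1) 1 'e'
  16: (1,7) 2 'eg'
  17: (7,16) 0 ''
  18: (16,0) 1 'f'
  19: (0,15) 1 'f'
  20: (15,14) 2 'ff'
  21: (14,12) 0 ''
  22: (12,2) 1 'g'
  23: (2,9) 1 'g'
  24: (9,8) 1 'g'

n(n+1)/2 = 25·26/2 = 325
Σ LCP = 0 + 3 + 0 + 1 + 1 + 2 + 1 + 0 + 2 + 1 + 0 + 1 + 1 + 0 + 2 + 1 + 2 + 0 + 1 + 1 + 2 + 0 + 1 + 1 + 1 = 25
distinct = 325 − 25 = 300

300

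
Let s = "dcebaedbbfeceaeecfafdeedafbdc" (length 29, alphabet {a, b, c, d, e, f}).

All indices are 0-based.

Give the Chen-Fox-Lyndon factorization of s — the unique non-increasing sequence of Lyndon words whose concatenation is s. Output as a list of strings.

["d", "ce", "b", "aedbbfeceaeecfafdeedafbdc"]

emit factor 1: 'd' (i=0, period=1)
emit factor 2: 'ce' (i=1, period=2)
emit factor 3: 'b' (i=3, period=1)
emit factor 4: 'aedbbfeceaeecfafdeedafbdc' (i=4, period=25)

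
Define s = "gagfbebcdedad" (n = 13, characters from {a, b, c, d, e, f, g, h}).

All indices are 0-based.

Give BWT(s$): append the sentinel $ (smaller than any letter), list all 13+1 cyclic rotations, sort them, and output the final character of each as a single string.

rank  rotation        last
    0  $gagfbebcdedad  d
    1  ad$gagfbebcded  d
    2  agfbebcdedad$g  g
    3  bcdedad$gagfbe  e
    4  bebcdedad$gagf  f
    5  cdedad$gagfbeb  b
    6  d$gagfbebcdeda  a
    7  dad$gagfbebcde  e
    8  dedad$gagfbebc  c
    9  ebcdedad$gagfb  b
   10  edad$gagfbebcd  d
   11  fbebcdedad$gag  g
   12  gagfbebcdedad$  $
   13  gfbebcdedad$ga  a

ddgefbaecbdg$a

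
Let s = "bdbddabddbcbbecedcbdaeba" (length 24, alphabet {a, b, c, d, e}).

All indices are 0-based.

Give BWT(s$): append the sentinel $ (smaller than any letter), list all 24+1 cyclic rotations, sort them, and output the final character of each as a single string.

rank  rotation                   last
    0  $bdbddabddbcbbecedcbdaeba  a
    1  a$bdbddabddbcbbecedcbdaeb  b
    2  abddbcbbecedcbdaeba$bdbdd  d
    3  aeba$bdbddabddbcbbecedcbd  d
    4  ba$bdbddabddbcbbecedcbdae  e
    5  bbecedcbdaeba$bdbddabddbc  c
    6  bcbbecedcbdaeba$bdbddabdd  d
    7  bdaeba$bdbddabddbcbbecedc  c
    8  bdbddabddbcbbecedcbdaeba$  $
    9  bddabddbcbbecedcbdaeba$bd  d
   10  bddbcbbecedcbdaeba$bdbdda  a
   11  becedcbdaeba$bdbddabddbcb  b
   12  cbbecedcbdaeba$bdbddabddb  b
   13  cbdaeba$bdbddabddbcbbeced  d
   14  cedcbdaeba$bdbddabddbcbbe  e
   15  dabddbcbbecedcbdaeba$bdbd  d
   16  daeba$bdbddabddbcbbecedcb  b
   17  dbcbbecedcbdaeba$bdbddabd  d
   18  dbddabddbcbbecedcbdaeba$b  b
   19  dcbdaeba$bdbddabddbcbbece  e
   20  ddabddbcbbecedcbdaeba$bdb  b
   21  ddbcbbecedcbdaeba$bdbddab  b
   22  eba$bdbddabddbcbbecedcbda  a
   23  ecedcbdaeba$bdbddabddbcbb  b
   24  edcbdaeba$bdbddabddbcbbec  c

abddecdc$dabbdedbdbebbabc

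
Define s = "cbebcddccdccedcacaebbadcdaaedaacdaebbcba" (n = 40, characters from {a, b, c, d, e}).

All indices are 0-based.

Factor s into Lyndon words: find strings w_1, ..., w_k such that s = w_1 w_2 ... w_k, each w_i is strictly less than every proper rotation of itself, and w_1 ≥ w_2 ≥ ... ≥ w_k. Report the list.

["c", "be", "bcddccdccedc", "acaebbadcd", "aaed", "aacdaebbcb", "a"]

emit factor 1: 'c' (i=0, period=1)
emit factor 2: 'be' (i=1, period=2)
emit factor 3: 'bcddccdccedc' (i=3, period=12)
emit factor 4: 'acaebbadcd' (i=15, period=10)
emit factor 5: 'aaed' (i=25, period=4)
emit factor 6: 'aacdaebbcb' (i=29, period=10)
emit factor 7: 'a' (i=39, period=1)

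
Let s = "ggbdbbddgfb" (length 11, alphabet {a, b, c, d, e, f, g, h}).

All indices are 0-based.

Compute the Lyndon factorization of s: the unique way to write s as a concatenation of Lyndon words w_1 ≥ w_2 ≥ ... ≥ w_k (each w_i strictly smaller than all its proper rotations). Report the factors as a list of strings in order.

emit factor 1: 'g' (i=0, period=1)
emit factor 2: 'g' (i=1, period=1)
emit factor 3: 'bd' (i=2, period=2)
emit factor 4: 'bbddgf' (i=4, period=6)
emit factor 5: 'b' (i=10, period=1)

["g", "g", "bd", "bbddgf", "b"]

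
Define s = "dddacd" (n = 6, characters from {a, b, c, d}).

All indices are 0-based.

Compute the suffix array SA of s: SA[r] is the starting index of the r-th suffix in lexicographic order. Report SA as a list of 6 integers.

sorted suffixes:
  #0 SA[0]=3  'acd'
  #1 SA[1]=4  'cd'
  #2 SA[2]=5  'd'
  #3 SA[3]=2  'dacd'
  #4 SA[4]=1  'ddacd'
  #5 SA[5]=0  'dddacd'

[3, 4, 5, 2, 1, 0]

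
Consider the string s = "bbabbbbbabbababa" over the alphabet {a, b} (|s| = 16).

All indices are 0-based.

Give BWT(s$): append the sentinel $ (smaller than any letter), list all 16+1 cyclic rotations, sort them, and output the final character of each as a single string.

rank  rotation           last
    0  $bbabbbbbabbababa  a
    1  a$bbabbbbbabbabab  b
    2  aba$bbabbbbbabbab  b
    3  ababa$bbabbbbbabb  b
    4  abbababa$bbabbbbb  b
    5  abbbbbabbababa$bb  b
    6  ba$bbabbbbbabbaba  a
    7  baba$bbabbbbbabba  a
    8  bababa$bbabbbbbab  b
    9  babbababa$bbabbbb  b
   10  babbbbbabbababa$b  b
   11  bbababa$bbabbbbba  a
   12  bbabbababa$bbabbb  b
   13  bbabbbbbabbababa$  $
   14  bbbabbababa$bbabb  b
   15  bbbbabbababa$bbab  b
   16  bbbbbabbababa$bba  a

abbbbbaabbbab$bba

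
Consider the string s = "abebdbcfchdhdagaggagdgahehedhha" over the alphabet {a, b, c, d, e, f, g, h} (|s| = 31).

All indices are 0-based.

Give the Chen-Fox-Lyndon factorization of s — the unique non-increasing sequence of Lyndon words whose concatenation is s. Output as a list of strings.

emit factor 1: 'abebdbcfchdhdagaggagdgahehedhh' (i=0, period=30)
emit factor 2: 'a' (i=30, period=1)

["abebdbcfchdhdagaggagdgahehedhh", "a"]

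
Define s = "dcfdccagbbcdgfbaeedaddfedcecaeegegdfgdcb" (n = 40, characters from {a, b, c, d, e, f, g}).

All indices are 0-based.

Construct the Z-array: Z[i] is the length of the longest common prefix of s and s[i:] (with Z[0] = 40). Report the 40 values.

Z[0]=40
i=1: i≥r, start 0; Z[1]=0
i=2: i≥r, start 0; Z[2]=0
i=3: i≥r, start 0; Z[3]=2 grow→box=[3,5)
i=4: min(r-i=1, Z[1]=0)=0; Z[4]=0
i=5: i≥r, start 0; Z[5]=0
i=6: i≥r, start 0; Z[6]=0
i=7: i≥r, start 0; Z[7]=0
i=8: i≥r, start 0; Z[8]=0
i=9: i≥r, start 0; Z[9]=0
i=10: i≥r, start 0; Z[10]=0
i=11: i≥r, start 0; Z[11]=1 grow→box=[11,12)
i=12: i≥r, start 0; Z[12]=0
i=13: i≥r, start 0; Z[13]=0
i=14: i≥r, start 0; Z[14]=0
i=15: i≥r, start 0; Z[15]=0
i=16: i≥r, start 0; Z[16]=0
i=17: i≥r, start 0; Z[17]=0
i=18: i≥r, start 0; Z[18]=1 grow→box=[18,19)
i=19: i≥r, start 0; Z[19]=0
i=20: i≥r, start 0; Z[20]=1 grow→box=[20,21)
i=21: i≥r, start 0; Z[21]=1 grow→box=[21,22)
i=22: i≥r, start 0; Z[22]=0
i=23: i≥r, start 0; Z[23]=0
i=24: i≥r, start 0; Z[24]=2 grow→box=[24,26)
i=25: min(r-i=1, Z[1]=0)=0; Z[25]=0
i=26: i≥r, start 0; Z[26]=0
i=27: i≥r, start 0; Z[27]=0
i=28: i≥r, start 0; Z[28]=0
i=29: i≥r, start 0; Z[29]=0
i=30: i≥r, start 0; Z[30]=0
i=31: i≥r, start 0; Z[31]=0
i=32: i≥r, start 0; Z[32]=0
i=33: i≥r, start 0; Z[33]=0
i=34: i≥r, start 0; Z[34]=1 grow→box=[34,35)
i=35: i≥r, start 0; Z[35]=0
i=36: i≥r, start 0; Z[36]=0
i=37: i≥r, start 0; Z[37]=2 grow→box=[37,39)
i=38: min(r-i=1, Z[1]=0)=0; Z[38]=0
i=39: i≥r, start 0; Z[39]=0

[40, 0, 0, 2, 0, 0, 0, 0, 0, 0, 0, 1, 0, 0, 0, 0, 0, 0, 1, 0, 1, 1, 0, 0, 2, 0, 0, 0, 0, 0, 0, 0, 0, 0, 1, 0, 0, 2, 0, 0]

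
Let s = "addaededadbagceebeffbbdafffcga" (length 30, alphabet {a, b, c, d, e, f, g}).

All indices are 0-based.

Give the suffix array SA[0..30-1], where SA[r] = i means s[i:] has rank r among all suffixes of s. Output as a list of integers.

rank→(start, suffix):
  0 → (29, 'a')
  1 → (8, 'adbagceebeffbbdafffcga')
  2 → (0, 'addaededadbagceebeffbbdafffcga')
  3 → (3, 'aededadbagceebeffbbdafffcga')
  4 → (23, 'afffcga')
  5 → (11, 'agceebeffbbdafffcga')
  6 → (10, 'bagceebeffbbdafffcga')
  7 → (20, 'bbdafffcga')
  8 → (21, 'bdafffcga')
  9 → (16, 'beffbbdafffcga')
  10 → (13, 'ceebeffbbdafffcga')
  11 → (27, 'cga')
  12 → (7, 'dadbagceebeffbbdafffcga')
  13 → (2, 'daededadbagceebeffbbdafffcga')
  14 → (22, 'dafffcga')
  15 → (9, 'dbagceebeffbbdafffcga')
  16 → (1, 'ddaededadbagceebeffbbdafffcga')
  17 → (5, 'dedadbagceebeffbbdafffcga')
  18 → (15, 'ebeffbbdafffcga')
  19 → (6, 'edadbagceebeffbbdafffcga')
  20 → (4, 'ededadbagceebeffbbdafffcga')
  21 → (14, 'eebeffbbdafffcga')
  22 → (17, 'effbbdafffcga')
  23 → (19, 'fbbdafffcga')
  24 → (26, 'fcga')
  25 → (18, 'ffbbdafffcga')
  26 → (25, 'ffcga')
  27 → (24, 'fffcga')
  28 → (28, 'ga')
  29 → (12, 'gceebeffbbdafffcga')

[29, 8, 0, 3, 23, 11, 10, 20, 21, 16, 13, 27, 7, 2, 22, 9, 1, 5, 15, 6, 4, 14, 17, 19, 26, 18, 25, 24, 28, 12]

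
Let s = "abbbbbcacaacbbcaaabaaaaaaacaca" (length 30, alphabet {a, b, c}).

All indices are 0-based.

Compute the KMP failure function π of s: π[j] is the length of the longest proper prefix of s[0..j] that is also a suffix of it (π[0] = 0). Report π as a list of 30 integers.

[0, 0, 0, 0, 0, 0, 0, 1, 0, 1, 1, 0, 0, 0, 0, 1, 1, 1, 2, 1, 1, 1, 1, 1, 1, 1, 0, 1, 0, 1]

π[0] = 0
j=1 s[j]='b': π[1]=0 (border '')
j=2 s[j]='b': π[2]=0 (border '')
j=3 s[j]='b': π[3]=0 (border '')
j=4 s[j]='b': π[4]=0 (border '')
j=5 s[j]='b': π[5]=0 (border '')
j=6 s[j]='c': π[6]=0 (border '')
j=7 s[j]='a': π[7]=1 (border 'a')
j=8 s[j]='c': k: 1→0; π[8]=0 (border '')
j=9 s[j]='a': π[9]=1 (border 'a')
j=10 s[j]='a': k: 1→0; π[10]=1 (border 'a')
j=11 s[j]='c': k: 1→0; π[11]=0 (border '')
j=12 s[j]='b': π[12]=0 (border '')
j=13 s[j]='b': π[13]=0 (border '')
j=14 s[j]='c': π[14]=0 (border '')
j=15 s[j]='a': π[15]=1 (border 'a')
j=16 s[j]='a': k: 1→0; π[16]=1 (border 'a')
j=17 s[j]='a': k: 1→0; π[17]=1 (border 'a')
j=18 s[j]='b': π[18]=2 (border 'ab')
j=19 s[j]='a': k: 2→0; π[19]=1 (border 'a')
j=20 s[j]='a': k: 1→0; π[20]=1 (border 'a')
j=21 s[j]='a': k: 1→0; π[21]=1 (border 'a')
j=22 s[j]='a': k: 1→0; π[22]=1 (border 'a')
j=23 s[j]='a': k: 1→0; π[23]=1 (border 'a')
j=24 s[j]='a': k: 1→0; π[24]=1 (border 'a')
j=25 s[j]='a': k: 1→0; π[25]=1 (border 'a')
j=26 s[j]='c': k: 1→0; π[26]=0 (border '')
j=27 s[j]='a': π[27]=1 (border 'a')
j=28 s[j]='c': k: 1→0; π[28]=0 (border '')
j=29 s[j]='a': π[29]=1 (border 'a')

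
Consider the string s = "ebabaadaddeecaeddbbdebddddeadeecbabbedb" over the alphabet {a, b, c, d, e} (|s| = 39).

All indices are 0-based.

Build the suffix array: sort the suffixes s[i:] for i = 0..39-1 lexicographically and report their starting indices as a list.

sorted suffixes:
  #0 SA[0]=4  'aadaddeecaeddbbdebddddeadeecbabbedb'
  #1 SA[1]=2  'abaadaddeecaeddbbdebddddeadeecbabbedb'
  #2 SA[2]=33  'abbedb'
  #3 SA[3]=5  'adaddeecaeddbbdebddddeadeecbabbedb'
  #4 SA[4]=7  'addeecaeddbbdebddddeadeecbabbedb'
  #5 SA[5]=27  'adeecbabbedb'
  #6 SA[6]=13  'aeddbbdebddddeadeecbabbedb'
  #7 SA[7]=38  'b'
  #8 SA[8]=3  'baadaddeecaeddbbdebddddeadeecbabbedb'
  #9 SA[9]=1  'babaadaddeecaeddbbdebddddeadeecbabbedb'
  #10 SA[10]=32  'babbedb'
  #11 SA[11]=17  'bbdebddddeadeecbabbedb'
  #12 SA[12]=34  'bbedb'
  #13 SA[13]=21  'bddddeadeecbabbedb'
  #14 SA[14]=18  'bdebddddeadeecbabbedb'
  #15 SA[15]=35  'bedb'
  #16 SA[16]=12  'caeddbbdebddddeadeecbabbedb'
  #17 SA[17]=31  'cbabbedb'
  #18 SA[18]=6  'daddeecaeddbbdebddddeadeecbabbedb'
  #19 SA[19]=37  'db'
  #20 SA[20]=16  'dbbdebddddeadeecbabbedb'
  #21 SA[21]=15  'ddbbdebddddeadeecbabbedb'
  #22 SA[22]=22  'ddddeadeecbabbedb'
  #23 SA[23]=23  'dddeadeecbabbedb'
  #24 SA[24]=24  'ddeadeecbabbedb'
  #25 SA[25]=8  'ddeecaeddbbdebddddeadeecbabbedb'
  #26 SA[26]=25  'deadeecbabbedb'
  #27 SA[27]=19  'debddddeadeecbabbedb'
  #28 SA[28]=9  'deecaeddbbdebddddeadeecbabbedb'
  #29 SA[29]=28  'deecbabbedb'
  #30 SA[30]=26  'eadeecbabbedb'
  #31 SA[31]=0  'ebabaadaddeecaeddbbdebddddeadeecbabbedb'
  #32 SA[32]=20  'ebddddeadeecbabbedb'
  #33 SA[33]=11  'ecaeddbbdebddddeadeecbabbedb'
  #34 SA[34]=30  'ecbabbedb'
  #35 SA[35]=36  'edb'
  #36 SA[36]=14  'eddbbdebddddeadeecbabbedb'
  #37 SA[37]=10  'eecaeddbbdebddddeadeecbabbedb'
  #38 SA[38]=29  'eecbabbedb'

[4, 2, 33, 5, 7, 27, 13, 38, 3, 1, 32, 17, 34, 21, 18, 35, 12, 31, 6, 37, 16, 15, 22, 23, 24, 8, 25, 19, 9, 28, 26, 0, 20, 11, 30, 36, 14, 10, 29]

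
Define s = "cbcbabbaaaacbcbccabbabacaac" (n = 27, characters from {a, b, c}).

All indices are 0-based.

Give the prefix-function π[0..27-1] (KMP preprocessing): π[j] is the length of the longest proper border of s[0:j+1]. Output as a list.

[0, 0, 1, 2, 0, 0, 0, 0, 0, 0, 0, 1, 2, 3, 4, 3, 1, 0, 0, 0, 0, 0, 0, 1, 0, 0, 1]

π[0] = 0
j=1 s[j]='b': π[1]=0 (border '')
j=2 s[j]='c': π[2]=1 (border 'c')
j=3 s[j]='b': π[3]=2 (border 'cb')
j=4 s[j]='a': k: 2→0; π[4]=0 (border '')
j=5 s[j]='b': π[5]=0 (border '')
j=6 s[j]='b': π[6]=0 (border '')
j=7 s[j]='a': π[7]=0 (border '')
j=8 s[j]='a': π[8]=0 (border '')
j=9 s[j]='a': π[9]=0 (border '')
j=10 s[j]='a': π[10]=0 (border '')
j=11 s[j]='c': π[11]=1 (border 'c')
j=12 s[j]='b': π[12]=2 (border 'cb')
j=13 s[j]='c': π[13]=3 (border 'cbc')
j=14 s[j]='b': π[14]=4 (border 'cbcb')
j=15 s[j]='c': k: 4→2; π[15]=3 (border 'cbc')
j=16 s[j]='c': k: 3→1→0; π[16]=1 (border 'c')
j=17 s[j]='a': k: 1→0; π[17]=0 (border '')
j=18 s[j]='b': π[18]=0 (border '')
j=19 s[j]='b': π[19]=0 (border '')
j=20 s[j]='a': π[20]=0 (border '')
j=21 s[j]='b': π[21]=0 (border '')
j=22 s[j]='a': π[22]=0 (border '')
j=23 s[j]='c': π[23]=1 (border 'c')
j=24 s[j]='a': k: 1→0; π[24]=0 (border '')
j=25 s[j]='a': π[25]=0 (border '')
j=26 s[j]='c': π[26]=1 (border 'c')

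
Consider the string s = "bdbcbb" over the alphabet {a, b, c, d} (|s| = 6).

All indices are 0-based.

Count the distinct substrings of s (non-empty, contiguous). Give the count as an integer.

sorted suffixes:
  #0 SA[0]=5  'b'
  #1 SA[1]=4  'bb'
  #2 SA[2]=2  'bcbb'
  #3 SA[3]=0  'bdbcbb'
  #4 SA[4]=3  'cbb'
  #5 SA[5]=1  'dbcbb'

SA = [5, 4, 2, 0, 3, 1]
[i] adj suffixes → lcp
  [1] 5/4 → 1 ('b')
  [2] 4/2 → 1 ('b')
  [3] 2/0 → 1 ('b')
  [4] 0/3 → 0 ('')
  [5] 3/1 → 0 ('')

n(n+1)/2 = 6·7/2 = 21
Σ LCP = 0 + 1 + 1 + 1 + 0 + 0 = 3
distinct = 21 − 3 = 18

18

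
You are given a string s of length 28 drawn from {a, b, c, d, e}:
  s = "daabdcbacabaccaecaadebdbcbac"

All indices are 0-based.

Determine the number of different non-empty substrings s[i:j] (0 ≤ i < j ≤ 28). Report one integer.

369

rank | idx | suffix
   0 |   1 | aabdcbacabaccaecaadebdbcbac
   1 |  17 | aadebdbcbac
   2 |   9 | abaccaecaadebdbcbac
   3 |   2 | abdcbacabaccaecaadebdbcbac
   4 |  26 | ac
   5 |   7 | acabaccaecaadebdbcbac
   6 |  11 | accaecaadebdbcbac
   7 |  18 | adebdbcbac
   8 |  14 | aecaadebdbcbac
   9 |  25 | bac
  10 |   6 | bacabaccaecaadebdbcbac
  11 |  10 | baccaecaadebdbcbac
  12 |  23 | bcbac
  13 |  21 | bdbcbac
  14 |   3 | bdcbacabaccaecaadebdbcbac
  15 |  27 | c
  16 |  16 | caadebdbcbac
  17 |   8 | cabaccaecaadebdbcbac
  18 |  13 | caecaadebdbcbac
  19 |  24 | cbac
  20 |   5 | cbacabaccaecaadebdbcbac
  21 |  12 | ccaecaadebdbcbac
  22 |   0 | daabdcbacabaccaecaadebdbcbac
  23 |  22 | dbcbac
  24 |   4 | dcbacabaccaecaadebdbcbac
  25 |  19 | debdbcbac
  26 |  20 | ebdbcbac
  27 |  15 | ecaadebdbcbac

SA = [1, 17, 9, 2, 26, 7, 11, 18, 14, 25, 6, 10, 23, 21, 3, 27, 16, 8, 13, 24, 5, 12, 0, 22, 4, 19, 20, 15]
[i] adj suffixes → lcp
  [1] 1/17 → 2 ('aa')
  [2] 17/9 → 1 ('a')
  [3] 9/2 → 2 ('ab')
  [4] 2/26 → 1 ('a')
  [5] 26/7 → 2 ('ac')
  [6] 7/11 → 2 ('ac')
  [7] 11/18 → 1 ('a')
  [8] 18/14 → 1 ('a')
  [9] 14/25 → 0 ('')
  [10] 25/6 → 3 ('bac')
  [11] 6/10 → 3 ('bac')
  [12] 10/23 → 1 ('b')
  [13] 23/21 → 1 ('b')
  [14] 21/3 → 2 ('bd')
  [15] 3/27 → 0 ('')
  [16] 27/16 → 1 ('c')
  [17] 16/8 → 2 ('ca')
  [18] 8/13 → 2 ('ca')
  [19] 13/24 → 1 ('c')
  [20] 24/5 → 4 ('cbac')
  [21] 5/12 → 1 ('c')
  [22] 12/0 → 0 ('')
  [23] 0/22 → 1 ('d')
  [24] 22/4 → 1 ('d')
  [25] 4/19 → 1 ('d')
  [26] 19/20 → 0 ('')
  [27] 20/15 → 1 ('e')

n(n+1)/2 = 28·29/2 = 406
Σ LCP = 0 + 2 + 1 + 2 + 1 + 2 + 2 + 1 + 1 + 0 + 3 + 3 + 1 + 1 + 2 + 0 + 1 + 2 + 2 + 1 + 4 + 1 + 0 + 1 + 1 + 1 + 0 + 1 = 37
distinct = 406 − 37 = 369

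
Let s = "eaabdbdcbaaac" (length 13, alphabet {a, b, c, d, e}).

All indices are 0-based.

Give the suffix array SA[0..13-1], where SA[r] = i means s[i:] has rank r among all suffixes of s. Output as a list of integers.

[9, 1, 10, 2, 11, 8, 3, 5, 12, 7, 4, 6, 0]

rank→(start, suffix):
  0 → (9, 'aaac')
  1 → (1, 'aabdbdcbaaac')
  2 → (10, 'aac')
  3 → (2, 'abdbdcbaaac')
  4 → (11, 'ac')
  5 → (8, 'baaac')
  6 → (3, 'bdbdcbaaac')
  7 → (5, 'bdcbaaac')
  8 → (12, 'c')
  9 → (7, 'cbaaac')
  10 → (4, 'dbdcbaaac')
  11 → (6, 'dcbaaac')
  12 → (0, 'eaabdbdcbaaac')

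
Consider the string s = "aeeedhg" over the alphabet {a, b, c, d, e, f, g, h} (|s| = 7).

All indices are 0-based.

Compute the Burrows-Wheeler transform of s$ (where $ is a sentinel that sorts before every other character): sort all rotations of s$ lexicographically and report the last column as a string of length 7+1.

g$eeeahd

rank  rotation  last
    0  $aeeedhg  g
    1  aeeedhg$  $
    2  dhg$aeee  e
    3  edhg$aee  e
    4  eedhg$ae  e
    5  eeedhg$a  a
    6  g$aeeedh  h
    7  hg$aeeed  d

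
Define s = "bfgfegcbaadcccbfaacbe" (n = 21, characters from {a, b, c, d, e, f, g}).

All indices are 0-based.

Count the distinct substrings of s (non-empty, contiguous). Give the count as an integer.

212

rank | idx | suffix
   0 |  16 | aacbe
   1 |   8 | aadcccbfaacbe
   2 |  17 | acbe
   3 |   9 | adcccbfaacbe
   4 |   7 | baadcccbfaacbe
   5 |  19 | be
   6 |  14 | bfaacbe
   7 |   0 | bfgfegcbaadcccbfaacbe
   8 |   6 | cbaadcccbfaacbe
   9 |  18 | cbe
  10 |  13 | cbfaacbe
  11 |  12 | ccbfaacbe
  12 |  11 | cccbfaacbe
  13 |  10 | dcccbfaacbe
  14 |  20 | e
  15 |   4 | egcbaadcccbfaacbe
  16 |  15 | faacbe
  17 |   3 | fegcbaadcccbfaacbe
  18 |   1 | fgfegcbaadcccbfaacbe
  19 |   5 | gcbaadcccbfaacbe
  20 |   2 | gfegcbaadcccbfaacbe

SA = [16, 8, 17, 9, 7, 19, 14, 0, 6, 18, 13, 12, 11, 10, 20, 4, 15, 3, 1, 5, 2]
[i] adj suffixes → lcp
  [1] 16/8 → 2 ('aa')
  [2] 8/17 → 1 ('a')
  [3] 17/9 → 1 ('a')
  [4] 9/7 → 0 ('')
  [5] 7/19 → 1 ('b')
  [6] 19/14 → 1 ('b')
  [7] 14/0 → 2 ('bf')
  [8] 0/6 → 0 ('')
  [9] 6/18 → 2 ('cb')
  [10] 18/13 → 2 ('cb')
  [11] 13/12 → 1 ('c')
  [12] 12/11 → 2 ('cc')
  [13] 11/10 → 0 ('')
  [14] 10/20 → 0 ('')
  [15] 20/4 → 1 ('e')
  [16] 4/15 → 0 ('')
  [17] 15/3 → 1 ('f')
  [18] 3/1 → 1 ('f')
  [19] 1/5 → 0 ('')
  [20] 5/2 → 1 ('g')

n(n+1)/2 = 21·22/2 = 231
Σ LCP = 0 + 2 + 1 + 1 + 0 + 1 + 1 + 2 + 0 + 2 + 2 + 1 + 2 + 0 + 0 + 1 + 0 + 1 + 1 + 0 + 1 = 19
distinct = 231 − 19 = 212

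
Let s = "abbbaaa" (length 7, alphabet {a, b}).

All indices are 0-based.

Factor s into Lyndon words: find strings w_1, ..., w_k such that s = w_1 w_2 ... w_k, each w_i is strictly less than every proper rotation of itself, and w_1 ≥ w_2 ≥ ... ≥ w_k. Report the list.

["abbb", "a", "a", "a"]

emit factor 1: 'abbb' (i=0, period=4)
emit factor 2: 'a' (i=4, period=1)
emit factor 3: 'a' (i=5, period=1)
emit factor 4: 'a' (i=6, period=1)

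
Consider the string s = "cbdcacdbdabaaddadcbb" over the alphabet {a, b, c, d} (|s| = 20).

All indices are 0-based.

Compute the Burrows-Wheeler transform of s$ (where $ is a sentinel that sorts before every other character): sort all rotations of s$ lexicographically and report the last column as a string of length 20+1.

bbdcdabacdcdd$abdcbaa

rank  rotation               last
    0  $cbdcacdbdabaaddadcbb  b
    1  aaddadcbb$cbdcacdbdab  b
    2  abaaddadcbb$cbdcacdbd  d
    3  acdbdabaaddadcbb$cbdc  c
    4  adcbb$cbdcacdbdabaadd  d
    5  addadcbb$cbdcacdbdaba  a
    6  b$cbdcacdbdabaaddadcb  b
    7  baaddadcbb$cbdcacdbda  a
    8  bb$cbdcacdbdabaaddadc  c
    9  bdabaaddadcbb$cbdcacd  d
   10  bdcacdbdabaaddadcbb$c  c
   11  cacdbdabaaddadcbb$cbd  d
   12  cbb$cbdcacdbdabaaddad  d
   13  cbdcacdbdabaaddadcbb$  $
   14  cdbdabaaddadcbb$cbdca  a
   15  dabaaddadcbb$cbdcacdb  b
   16  dadcbb$cbdcacdbdabaad  d
   17  dbdabaaddadcbb$cbdcac  c
   18  dcacdbdabaaddadcbb$cb  b
   19  dcbb$cbdcacdbdabaadda  a
   20  ddadcbb$cbdcacdbdabaa  a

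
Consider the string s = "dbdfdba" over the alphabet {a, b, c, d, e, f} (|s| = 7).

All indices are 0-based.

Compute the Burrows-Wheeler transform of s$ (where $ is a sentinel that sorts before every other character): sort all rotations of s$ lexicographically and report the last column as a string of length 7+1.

abddf$bd

rank  rotation  last
    0  $dbdfdba  a
    1  a$dbdfdb  b
    2  ba$dbdfd  d
    3  bdfdba$d  d
    4  dba$dbdf  f
    5  dbdfdba$  $
    6  dfdba$db  b
    7  fdba$dbd  d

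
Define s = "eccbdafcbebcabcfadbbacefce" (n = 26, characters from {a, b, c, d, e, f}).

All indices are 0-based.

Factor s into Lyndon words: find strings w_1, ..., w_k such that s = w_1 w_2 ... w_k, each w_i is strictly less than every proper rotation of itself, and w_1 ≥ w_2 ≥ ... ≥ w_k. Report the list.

["e", "c", "c", "bd", "afcbebc", "abcfadbbacefce"]

emit factor 1: 'e' (i=0, period=1)
emit factor 2: 'c' (i=1, period=1)
emit factor 3: 'c' (i=2, period=1)
emit factor 4: 'bd' (i=3, period=2)
emit factor 5: 'afcbebc' (i=5, period=7)
emit factor 6: 'abcfadbbacefce' (i=12, period=14)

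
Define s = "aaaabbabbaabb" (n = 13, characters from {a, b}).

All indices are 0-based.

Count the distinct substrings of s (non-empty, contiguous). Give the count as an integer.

65

sorted suffixes:
  #0 SA[0]=0  'aaaabbabbaabb'
  #1 SA[1]=1  'aaabbabbaabb'
  #2 SA[2]=9  'aabb'
  #3 SA[3]=2  'aabbabbaabb'
  #4 SA[4]=10  'abb'
  #5 SA[5]=6  'abbaabb'
  #6 SA[6]=3  'abbabbaabb'
  #7 SA[7]=12  'b'
  #8 SA[8]=8  'baabb'
  #9 SA[9]=5  'babbaabb'
  #10 SA[10]=11  'bb'
  #11 SA[11]=7  'bbaabb'
  #12 SA[12]=4  'bbabbaabb'

SA = [0, 1, 9, 2, 10, 6, 3, 12, 8, 5, 11, 7, 4]
i: (SA[i-1],SA[i]) lcp shared
  1: (0,1) 3 'aaa'
  2: (1,9) 2 'aa'
  3: (9,2) 4 'aabb'
  4: (2,10) 1 'a'
  5: (10,6) 3 'abb'
  6: (6,3) 4 'abba'
  7: (3,12) 0 ''
  8: (12,8) 1 'b'
  9: (8,5) 2 'ba'
  10: (5,11) 1 'b'
  11: (11,7) 2 'bb'
  12: (7,4) 3 'bba'

n(n+1)/2 = 13·14/2 = 91
Σ LCP = 0 + 3 + 2 + 4 + 1 + 3 + 4 + 0 + 1 + 2 + 1 + 2 + 3 = 26
distinct = 91 − 26 = 65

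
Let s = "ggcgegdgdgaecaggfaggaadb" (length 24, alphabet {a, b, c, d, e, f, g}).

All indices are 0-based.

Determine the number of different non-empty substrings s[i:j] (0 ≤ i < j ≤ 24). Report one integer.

rank→(start, suffix):
  0 → (20, 'aadb')
  1 → (21, 'adb')
  2 → (10, 'aecaggfaggaadb')
  3 → (17, 'aggaadb')
  4 → (13, 'aggfaggaadb')
  5 → (23, 'b')
  6 → (12, 'caggfaggaadb')
  7 → (2, 'cgegdgdgaecaggfaggaadb')
  8 → (22, 'db')
  9 → (8, 'dgaecaggfaggaadb')
  10 → (6, 'dgdgaecaggfaggaadb')
  11 → (11, 'ecaggfaggaadb')
  12 → (4, 'egdgdgaecaggfaggaadb')
  13 → (16, 'faggaadb')
  14 → (19, 'gaadb')
  15 → (9, 'gaecaggfaggaadb')
  16 → (1, 'gcgegdgdgaecaggfaggaadb')
  17 → (7, 'gdgaecaggfaggaadb')
  18 → (5, 'gdgdgaecaggfaggaadb')
  19 → (3, 'gegdgdgaecaggfaggaadb')
  20 → (15, 'gfaggaadb')
  21 → (18, 'ggaadb')
  22 → (0, 'ggcgegdgdgaecaggfaggaadb')
  23 → (14, 'ggfaggaadb')

SA = [20, 21, 10, 17, 13, 23, 12, 2, 22, 8, 6, 11, 4, 16, 19, 9, 1, 7, 5, 3, 15, 18, 0, 14]
i: (SA[i-1],SA[i]) lcp shared
  1: (20,21) 1 'a'
  2: (21,10) 1 'a'
  3: (10,17) 1 'a'
  4: (17,13) 3 'agg'
  5: (13,23) 0 ''
  6: (23,12) 0 ''
  7: (12,2) 1 'c'
  8: (2,22) 0 ''
  9: (22,8) 1 'd'
  10: (8,6) 2 'dg'
  11: (6,11) 0 ''
  12: (11,4) 1 'e'
  13: (4,16) 0 ''
  14: (16,19) 0 ''
  15: (19,9) 2 'ga'
  16: (9,1) 1 'g'
  17: (1,7) 1 'g'
  18: (7,5) 3 'gdg'
  19: (5,3) 1 'g'
  20: (3,15) 1 'g'
  21: (15,18) 1 'g'
  22: (18,0) 2 'gg'
  23: (0,14) 2 'gg'

n(n+1)/2 = 24·25/2 = 300
Σ LCP = 0 + 1 + 1 + 1 + 3 + 0 + 0 + 1 + 0 + 1 + 2 + 0 + 1 + 0 + 0 + 2 + 1 + 1 + 3 + 1 + 1 + 1 + 2 + 2 = 25
distinct = 300 − 25 = 275

275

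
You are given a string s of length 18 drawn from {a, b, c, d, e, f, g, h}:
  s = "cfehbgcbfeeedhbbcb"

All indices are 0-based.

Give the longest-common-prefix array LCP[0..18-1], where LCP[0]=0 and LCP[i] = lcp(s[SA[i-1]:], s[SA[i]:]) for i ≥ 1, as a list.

[0, 1, 1, 1, 1, 0, 2, 1, 0, 0, 1, 2, 1, 0, 2, 0, 0, 2]

sorted suffixes:
  #0 SA[0]=17  'b'
  #1 SA[1]=14  'bbcb'
  #2 SA[2]=15  'bcb'
  #3 SA[3]=7  'bfeeedhbbcb'
  #4 SA[4]=4  'bgcbfeeedhbbcb'
  #5 SA[5]=16  'cb'
  #6 SA[6]=6  'cbfeeedhbbcb'
  #7 SA[7]=0  'cfehbgcbfeeedhbbcb'
  #8 SA[8]=12  'dhbbcb'
  #9 SA[9]=11  'edhbbcb'
  #10 SA[10]=10  'eedhbbcb'
  #11 SA[11]=9  'eeedhbbcb'
  #12 SA[12]=2  'ehbgcbfeeedhbbcb'
  #13 SA[13]=8  'feeedhbbcb'
  #14 SA[14]=1  'fehbgcbfeeedhbbcb'
  #15 SA[15]=5  'gcbfeeedhbbcb'
  #16 SA[16]=13  'hbbcb'
  #17 SA[17]=3  'hbgcbfeeedhbbcb'

SA = [17, 14, 15, 7, 4, 16, 6, 0, 12, 11, 10, 9, 2, 8, 1, 5, 13, 3]
[i] adj suffixes → lcp
  [1] 17/14 → 1 ('b')
  [2] 14/15 → 1 ('b')
  [3] 15/7 → 1 ('b')
  [4] 7/4 → 1 ('b')
  [5] 4/16 → 0 ('')
  [6] 16/6 → 2 ('cb')
  [7] 6/0 → 1 ('c')
  [8] 0/12 → 0 ('')
  [9] 12/11 → 0 ('')
  [10] 11/10 → 1 ('e')
  [11] 10/9 → 2 ('ee')
  [12] 9/2 → 1 ('e')
  [13] 2/8 → 0 ('')
  [14] 8/1 → 2 ('fe')
  [15] 1/5 → 0 ('')
  [16] 5/13 → 0 ('')
  [17] 13/3 → 2 ('hb')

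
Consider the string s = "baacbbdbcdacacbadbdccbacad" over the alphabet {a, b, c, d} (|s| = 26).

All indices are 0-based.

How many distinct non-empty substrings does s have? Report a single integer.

315

rank | idx | suffix
   0 |   1 | aacbbdbcdacacbadbdccbacad
   1 |  10 | acacbadbdccbacad
   2 |  22 | acad
   3 |  12 | acbadbdccbacad
   4 |   2 | acbbdbcdacacbadbdccbacad
   5 |  24 | ad
   6 |  15 | adbdccbacad
   7 |   0 | baacbbdbcdacacbadbdccbacad
   8 |  21 | bacad
   9 |  14 | badbdccbacad
  10 |   4 | bbdbcdacacbadbdccbacad
  11 |   7 | bcdacacbadbdccbacad
  12 |   5 | bdbcdacacbadbdccbacad
  13 |  17 | bdccbacad
  14 |  11 | cacbadbdccbacad
  15 |  23 | cad
  16 |  20 | cbacad
  17 |  13 | cbadbdccbacad
  18 |   3 | cbbdbcdacacbadbdccbacad
  19 |  19 | ccbacad
  20 |   8 | cdacacbadbdccbacad
  21 |  25 | d
  22 |   9 | dacacbadbdccbacad
  23 |   6 | dbcdacacbadbdccbacad
  24 |  16 | dbdccbacad
  25 |  18 | dccbacad

SA = [1, 10, 22, 12, 2, 24, 15, 0, 21, 14, 4, 7, 5, 17, 11, 23, 20, 13, 3, 19, 8, 25, 9, 6, 16, 18]
i: (SA[i-1],SA[i]) lcp shared
  1: (1,10) 1 'a'
  2: (10,22) 3 'aca'
  3: (22,12) 2 'ac'
  4: (12,2) 3 'acb'
  5: (2,24) 1 'a'
  6: (24,15) 2 'ad'
  7: (15,0) 0 ''
  8: (0,21) 2 'ba'
  9: (21,14) 2 'ba'
  10: (14,4) 1 'b'
  11: (4,7) 1 'b'
  12: (7,5) 1 'b'
  13: (5,17) 2 'bd'
  14: (17,11) 0 ''
  15: (11,23) 2 'ca'
  16: (23,20) 1 'c'
  17: (20,13) 3 'cba'
  18: (13,3) 2 'cb'
  19: (3,19) 1 'c'
  20: (19,8) 1 'c'
  21: (8,25) 0 ''
  22: (25,9) 1 'd'
  23: (9,6) 1 'd'
  24: (6,16) 2 'db'
  25: (16,18) 1 'd'

n(n+1)/2 = 26·27/2 = 351
Σ LCP = 0 + 1 + 3 + 2 + 3 + 1 + 2 + 0 + 2 + 2 + 1 + 1 + 1 + 2 + 0 + 2 + 1 + 3 + 2 + 1 + 1 + 0 + 1 + 1 + 2 + 1 = 36
distinct = 351 − 36 = 315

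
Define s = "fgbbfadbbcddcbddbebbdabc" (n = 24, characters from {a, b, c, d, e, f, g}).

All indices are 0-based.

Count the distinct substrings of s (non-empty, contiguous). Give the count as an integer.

277

rank | idx | suffix
   0 |  21 | abc
   1 |   5 | adbbcddcbddbebbdabc
   2 |   7 | bbcddcbddbebbdabc
   3 |  18 | bbdabc
   4 |   2 | bbfadbbcddcbddbebbdabc
   5 |  22 | bc
   6 |   8 | bcddcbddbebbdabc
   7 |  19 | bdabc
   8 |  13 | bddbebbdabc
   9 |  16 | bebbdabc
  10 |   3 | bfadbbcddcbddbebbdabc
  11 |  23 | c
  12 |  12 | cbddbebbdabc
  13 |   9 | cddcbddbebbdabc
  14 |  20 | dabc
  15 |   6 | dbbcddcbddbebbdabc
  16 |  15 | dbebbdabc
  17 |  11 | dcbddbebbdabc
  18 |  14 | ddbebbdabc
  19 |  10 | ddcbddbebbdabc
  20 |  17 | ebbdabc
  21 |   4 | fadbbcddcbddbebbdabc
  22 |   0 | fgbbfadbbcddcbddbebbdabc
  23 |   1 | gbbfadbbcddcbddbebbdabc

SA = [21, 5, 7, 18, 2, 22, 8, 19, 13, 16, 3, 23, 12, 9, 20, 6, 15, 11, 14, 10, 17, 4, 0, 1]
[i] adj suffixes → lcp
  [1] 21/5 → 1 ('a')
  [2] 5/7 → 0 ('')
  [3] 7/18 → 2 ('bb')
  [4] 18/2 → 2 ('bb')
  [5] 2/22 → 1 ('b')
  [6] 22/8 → 2 ('bc')
  [7] 8/19 → 1 ('b')
  [8] 19/13 → 2 ('bd')
  [9] 13/16 → 1 ('b')
  [10] 16/3 → 1 ('b')
  [11] 3/23 → 0 ('')
  [12] 23/12 → 1 ('c')
  [13] 12/9 → 1 ('c')
  [14] 9/20 → 0 ('')
  [15] 20/6 → 1 ('d')
  [16] 6/15 → 2 ('db')
  [17] 15/11 → 1 ('d')
  [18] 11/14 → 1 ('d')
  [19] 14/10 → 2 ('dd')
  [20] 10/17 → 0 ('')
  [21] 17/4 → 0 ('')
  [22] 4/0 → 1 ('f')
  [23] 0/1 → 0 ('')

n(n+1)/2 = 24·25/2 = 300
Σ LCP = 0 + 1 + 0 + 2 + 2 + 1 + 2 + 1 + 2 + 1 + 1 + 0 + 1 + 1 + 0 + 1 + 2 + 1 + 1 + 2 + 0 + 0 + 1 + 0 = 23
distinct = 300 − 23 = 277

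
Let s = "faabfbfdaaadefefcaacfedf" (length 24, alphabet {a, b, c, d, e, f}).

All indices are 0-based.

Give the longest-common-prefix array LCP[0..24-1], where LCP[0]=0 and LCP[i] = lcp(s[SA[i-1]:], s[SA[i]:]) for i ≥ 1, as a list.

[0, 2, 2, 2, 1, 1, 1, 0, 2, 0, 1, 0, 1, 1, 0, 1, 2, 0, 1, 1, 1, 1, 1, 2]

sorted suffixes:
  #0 SA[0]=8  'aaadefefcaacfedf'
  #1 SA[1]=1  'aabfbfdaaadefefcaacfedf'
  #2 SA[2]=17  'aacfedf'
  #3 SA[3]=9  'aadefefcaacfedf'
  #4 SA[4]=2  'abfbfdaaadefefcaacfedf'
  #5 SA[5]=18  'acfedf'
  #6 SA[6]=10  'adefefcaacfedf'
  #7 SA[7]=3  'bfbfdaaadefefcaacfedf'
  #8 SA[8]=5  'bfdaaadefefcaacfedf'
  #9 SA[9]=16  'caacfedf'
  #10 SA[10]=19  'cfedf'
  #11 SA[11]=7  'daaadefefcaacfedf'
  #12 SA[12]=11  'defefcaacfedf'
  #13 SA[13]=22  'df'
  #14 SA[14]=21  'edf'
  #15 SA[15]=14  'efcaacfedf'
  #16 SA[16]=12  'efefcaacfedf'
  #17 SA[17]=23  'f'
  #18 SA[18]=0  'faabfbfdaaadefefcaacfedf'
  #19 SA[19]=4  'fbfdaaadefefcaacfedf'
  #20 SA[20]=15  'fcaacfedf'
  #21 SA[21]=6  'fdaaadefefcaacfedf'
  #22 SA[22]=20  'fedf'
  #23 SA[23]=13  'fefcaacfedf'

SA = [8, 1, 17, 9, 2, 18, 10, 3, 5, 16, 19, 7, 11, 22, 21, 14, 12, 23, 0, 4, 15, 6, 20, 13]
[i] adj suffixes → lcp
  [1] 8/1 → 2 ('aa')
  [2] 1/17 → 2 ('aa')
  [3] 17/9 → 2 ('aa')
  [4] 9/2 → 1 ('a')
  [5] 2/18 → 1 ('a')
  [6] 18/10 → 1 ('a')
  [7] 10/3 → 0 ('')
  [8] 3/5 → 2 ('bf')
  [9] 5/16 → 0 ('')
  [10] 16/19 → 1 ('c')
  [11] 19/7 → 0 ('')
  [12] 7/11 → 1 ('d')
  [13] 11/22 → 1 ('d')
  [14] 22/21 → 0 ('')
  [15] 21/14 → 1 ('e')
  [16] 14/12 → 2 ('ef')
  [17] 12/23 → 0 ('')
  [18] 23/0 → 1 ('f')
  [19] 0/4 → 1 ('f')
  [20] 4/15 → 1 ('f')
  [21] 15/6 → 1 ('f')
  [22] 6/20 → 1 ('f')
  [23] 20/13 → 2 ('fe')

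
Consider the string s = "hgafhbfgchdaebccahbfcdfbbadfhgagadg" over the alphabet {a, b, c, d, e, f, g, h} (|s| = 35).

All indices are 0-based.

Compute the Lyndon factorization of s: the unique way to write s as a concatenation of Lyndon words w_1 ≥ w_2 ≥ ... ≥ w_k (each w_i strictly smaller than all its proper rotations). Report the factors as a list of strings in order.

["h", "g", "afhbfgchd", "aebccahbfcdfbb", "adfhgagadg"]

emit factor 1: 'h' (i=0, period=1)
emit factor 2: 'g' (i=1, period=1)
emit factor 3: 'afhbfgchd' (i=2, period=9)
emit factor 4: 'aebccahbfcdfbb' (i=11, period=14)
emit factor 5: 'adfhgagadg' (i=25, period=10)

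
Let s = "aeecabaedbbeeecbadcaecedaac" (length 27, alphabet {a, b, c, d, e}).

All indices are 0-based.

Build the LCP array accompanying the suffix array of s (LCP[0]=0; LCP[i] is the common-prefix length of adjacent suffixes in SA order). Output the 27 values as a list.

rank | idx | suffix
   0 |  24 | aac
   1 |   4 | abaedbbeeecbadcaecedaac
   2 |  25 | ac
   3 |  16 | adcaecedaac
   4 |  19 | aecedaac
   5 |   6 | aedbbeeecbadcaecedaac
   6 |   0 | aeecabaedbbeeecbadcaecedaac
   7 |  15 | badcaecedaac
   8 |   5 | baedbbeeecbadcaecedaac
   9 |   9 | bbeeecbadcaecedaac
  10 |  10 | beeecbadcaecedaac
  11 |  26 | c
  12 |   3 | cabaedbbeeecbadcaecedaac
  13 |  18 | caecedaac
  14 |  14 | cbadcaecedaac
  15 |  21 | cedaac
  16 |  23 | daac
  17 |   8 | dbbeeecbadcaecedaac
  18 |  17 | dcaecedaac
  19 |   2 | ecabaedbbeeecbadcaecedaac
  20 |  13 | ecbadcaecedaac
  21 |  20 | ecedaac
  22 |  22 | edaac
  23 |   7 | edbbeeecbadcaecedaac
  24 |   1 | eecabaedbbeeecbadcaecedaac
  25 |  12 | eecbadcaecedaac
  26 |  11 | eeecbadcaecedaac

SA = [24, 4, 25, 16, 19, 6, 0, 15, 5, 9, 10, 26, 3, 18, 14, 21, 23, 8, 17, 2, 13, 20, 22, 7, 1, 12, 11]
rank  pair      lcp
   1  s[24:],s[4:]  1  'a'
   2  s[4:],s[25:]  1  'a'
   3  s[25:],s[16:]  1  'a'
   4  s[16:],s[19:]  1  'a'
   5  s[19:],s[6:]  2  'ae'
   6  s[6:],s[0:]  2  'ae'
   7  s[0:],s[15:]  0  ''
   8  s[15:],s[5:]  2  'ba'
   9  s[5:],s[9:]  1  'b'
  10  s[9:],s[10:]  1  'b'
  11  s[10:],s[26:]  0  ''
  12  s[26:],s[3:]  1  'c'
  13  s[3:],s[18:]  2  'ca'
  14  s[18:],s[14:]  1  'c'
  15  s[14:],s[21:]  1  'c'
  16  s[21:],s[23:]  0  ''
  17  s[23:],s[8:]  1  'd'
  18  s[8:],s[17:]  1  'd'
  19  s[17:],s[2:]  0  ''
  20  s[2:],s[13:]  2  'ec'
  21  s[13:],s[20:]  2  'ec'
  22  s[20:],s[22:]  1  'e'
  23  s[22:],s[7:]  2  'ed'
  24  s[7:],s[1:]  1  'e'
  25  s[1:],s[12:]  3  'eec'
  26  s[12:],s[11:]  2  'ee'

[0, 1, 1, 1, 1, 2, 2, 0, 2, 1, 1, 0, 1, 2, 1, 1, 0, 1, 1, 0, 2, 2, 1, 2, 1, 3, 2]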